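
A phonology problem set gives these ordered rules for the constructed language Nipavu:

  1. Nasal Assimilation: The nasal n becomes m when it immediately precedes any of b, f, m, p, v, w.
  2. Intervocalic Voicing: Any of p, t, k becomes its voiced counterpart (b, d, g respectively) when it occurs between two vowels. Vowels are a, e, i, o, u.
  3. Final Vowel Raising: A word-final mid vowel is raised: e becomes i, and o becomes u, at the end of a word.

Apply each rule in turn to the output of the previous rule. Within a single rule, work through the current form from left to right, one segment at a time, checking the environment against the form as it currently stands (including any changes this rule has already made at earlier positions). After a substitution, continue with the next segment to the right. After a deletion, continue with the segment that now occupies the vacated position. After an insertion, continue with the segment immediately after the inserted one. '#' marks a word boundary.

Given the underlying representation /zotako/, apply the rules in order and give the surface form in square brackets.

[zodagu]

1 Nasal Assimilation: no change — [zotako]
2 Intervocalic Voicing: [zotako] → [zodago]
3 Final Vowel Raising: [zodago] → [zodagu]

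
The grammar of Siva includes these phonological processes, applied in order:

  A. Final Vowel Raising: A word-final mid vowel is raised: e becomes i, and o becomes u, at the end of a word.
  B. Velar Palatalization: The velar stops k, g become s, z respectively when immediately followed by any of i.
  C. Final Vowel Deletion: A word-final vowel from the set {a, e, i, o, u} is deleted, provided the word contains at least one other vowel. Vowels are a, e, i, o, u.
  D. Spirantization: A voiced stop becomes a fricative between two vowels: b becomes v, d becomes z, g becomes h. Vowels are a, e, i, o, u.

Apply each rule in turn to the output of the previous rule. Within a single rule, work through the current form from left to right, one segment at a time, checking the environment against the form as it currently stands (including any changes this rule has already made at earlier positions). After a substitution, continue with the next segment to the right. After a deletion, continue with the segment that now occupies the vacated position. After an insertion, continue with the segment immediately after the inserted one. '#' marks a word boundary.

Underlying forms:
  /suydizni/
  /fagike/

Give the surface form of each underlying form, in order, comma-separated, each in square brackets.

[suydizn], [fazis]

/suydizni/:
  A Final Vowel Raising: no change — [suydizni]
  B Velar Palatalization: no change — [suydizni]
  C Final Vowel Deletion: [suydizni] → [suydizn]
  D Spirantization: no change — [suydizn]
/fagike/:
  A Final Vowel Raising: [fagike] → [fagiki]
  B Velar Palatalization: [fagiki] → [fazisi]
  C Final Vowel Deletion: [fazisi] → [fazis]
  D Spirantization: no change — [fazis]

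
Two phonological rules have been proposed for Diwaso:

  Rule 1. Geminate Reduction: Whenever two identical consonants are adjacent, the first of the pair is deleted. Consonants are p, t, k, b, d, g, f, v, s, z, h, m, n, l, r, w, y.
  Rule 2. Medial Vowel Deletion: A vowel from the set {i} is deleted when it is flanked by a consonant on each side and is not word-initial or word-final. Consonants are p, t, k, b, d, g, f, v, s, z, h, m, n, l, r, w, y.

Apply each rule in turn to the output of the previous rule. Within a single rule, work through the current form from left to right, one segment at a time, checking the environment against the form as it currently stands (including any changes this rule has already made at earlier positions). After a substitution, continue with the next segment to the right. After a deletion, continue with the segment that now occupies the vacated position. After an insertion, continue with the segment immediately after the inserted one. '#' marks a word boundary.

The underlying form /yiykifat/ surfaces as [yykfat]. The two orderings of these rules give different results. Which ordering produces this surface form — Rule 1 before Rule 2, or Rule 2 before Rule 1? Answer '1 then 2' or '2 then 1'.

Order 1 then 2:
  1 Geminate Reduction: no change — [yiykifat]
  2 Medial Vowel Deletion: [yiykifat] → [yykfat]
  result: [yykfat]
Order 2 then 1:
  2 Medial Vowel Deletion: [yiykifat] → [yykfat]
  1 Geminate Reduction: [yykfat] → [ykfat]
  result: [ykfat]

1 then 2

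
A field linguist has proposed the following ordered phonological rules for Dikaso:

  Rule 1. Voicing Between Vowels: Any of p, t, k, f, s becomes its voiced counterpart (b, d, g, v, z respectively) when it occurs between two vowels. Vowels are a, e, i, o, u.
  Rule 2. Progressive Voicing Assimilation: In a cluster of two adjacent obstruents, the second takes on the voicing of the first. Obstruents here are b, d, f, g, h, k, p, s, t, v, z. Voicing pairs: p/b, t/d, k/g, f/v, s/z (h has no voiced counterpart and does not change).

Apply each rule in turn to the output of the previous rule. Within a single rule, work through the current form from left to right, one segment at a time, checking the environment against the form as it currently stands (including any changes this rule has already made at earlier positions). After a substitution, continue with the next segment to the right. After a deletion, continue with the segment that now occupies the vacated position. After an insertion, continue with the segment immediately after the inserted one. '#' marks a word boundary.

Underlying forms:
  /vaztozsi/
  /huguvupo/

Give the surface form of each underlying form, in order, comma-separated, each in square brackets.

/vaztozsi/:
  Rule 1 Voicing Between Vowels: no change — [vaztozsi]
  Rule 2 Progressive Voicing Assimilation: [vaztozsi] → [vazdozzi]
/huguvupo/:
  Rule 1 Voicing Between Vowels: [huguvupo] → [huguvubo]
  Rule 2 Progressive Voicing Assimilation: no change — [huguvubo]

[vazdozzi], [huguvubo]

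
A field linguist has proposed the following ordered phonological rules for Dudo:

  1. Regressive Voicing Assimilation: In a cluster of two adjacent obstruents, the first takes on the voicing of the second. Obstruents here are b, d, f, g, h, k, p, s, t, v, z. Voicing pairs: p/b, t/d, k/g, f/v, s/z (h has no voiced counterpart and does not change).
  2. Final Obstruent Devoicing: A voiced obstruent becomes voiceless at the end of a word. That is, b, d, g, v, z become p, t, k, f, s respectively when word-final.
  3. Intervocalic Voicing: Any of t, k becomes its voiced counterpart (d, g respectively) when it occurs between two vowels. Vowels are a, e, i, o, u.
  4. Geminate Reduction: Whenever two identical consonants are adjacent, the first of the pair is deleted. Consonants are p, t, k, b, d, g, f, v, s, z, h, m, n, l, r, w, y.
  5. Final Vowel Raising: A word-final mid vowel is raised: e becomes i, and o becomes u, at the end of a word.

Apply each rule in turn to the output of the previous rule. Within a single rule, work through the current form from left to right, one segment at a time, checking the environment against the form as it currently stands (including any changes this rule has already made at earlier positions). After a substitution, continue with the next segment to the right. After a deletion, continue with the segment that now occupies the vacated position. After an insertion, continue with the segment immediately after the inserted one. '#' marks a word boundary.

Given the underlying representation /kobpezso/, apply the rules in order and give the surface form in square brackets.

[kopesu]

1 Regressive Voicing Assimilation: [kobpezso] → [koppesso]
2 Final Obstruent Devoicing: no change — [koppesso]
3 Intervocalic Voicing: no change — [koppesso]
4 Geminate Reduction: [koppesso] → [kopeso]
5 Final Vowel Raising: [kopeso] → [kopesu]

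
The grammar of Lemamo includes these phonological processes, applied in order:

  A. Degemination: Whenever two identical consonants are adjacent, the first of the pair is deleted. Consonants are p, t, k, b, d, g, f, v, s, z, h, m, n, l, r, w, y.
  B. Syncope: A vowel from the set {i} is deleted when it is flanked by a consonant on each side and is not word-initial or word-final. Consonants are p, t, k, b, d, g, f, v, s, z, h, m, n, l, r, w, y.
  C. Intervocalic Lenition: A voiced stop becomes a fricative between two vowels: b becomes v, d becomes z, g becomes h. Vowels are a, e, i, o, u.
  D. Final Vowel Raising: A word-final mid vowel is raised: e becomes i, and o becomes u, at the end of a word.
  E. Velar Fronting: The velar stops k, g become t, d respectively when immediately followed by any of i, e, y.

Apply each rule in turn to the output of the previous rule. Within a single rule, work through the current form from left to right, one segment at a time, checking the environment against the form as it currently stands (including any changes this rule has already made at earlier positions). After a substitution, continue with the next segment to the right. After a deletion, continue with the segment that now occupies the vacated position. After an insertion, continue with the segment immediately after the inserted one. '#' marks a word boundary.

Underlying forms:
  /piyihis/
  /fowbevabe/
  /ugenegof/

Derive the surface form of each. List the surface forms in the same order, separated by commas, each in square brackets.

[pyhs], [fowbevavi], [uhenehof]

/piyihis/:
  A Degemination: no change — [piyihis]
  B Syncope: [piyihis] → [pyhs]
  C Intervocalic Lenition: no change — [pyhs]
  D Final Vowel Raising: no change — [pyhs]
  E Velar Fronting: no change — [pyhs]
/fowbevabe/:
  A Degemination: no change — [fowbevabe]
  B Syncope: no change — [fowbevabe]
  C Intervocalic Lenition: [fowbevabe] → [fowbevave]
  D Final Vowel Raising: [fowbevave] → [fowbevavi]
  E Velar Fronting: no change — [fowbevavi]
/ugenegof/:
  A Degemination: no change — [ugenegof]
  B Syncope: no change — [ugenegof]
  C Intervocalic Lenition: [ugenegof] → [uhenehof]
  D Final Vowel Raising: no change — [uhenehof]
  E Velar Fronting: no change — [uhenehof]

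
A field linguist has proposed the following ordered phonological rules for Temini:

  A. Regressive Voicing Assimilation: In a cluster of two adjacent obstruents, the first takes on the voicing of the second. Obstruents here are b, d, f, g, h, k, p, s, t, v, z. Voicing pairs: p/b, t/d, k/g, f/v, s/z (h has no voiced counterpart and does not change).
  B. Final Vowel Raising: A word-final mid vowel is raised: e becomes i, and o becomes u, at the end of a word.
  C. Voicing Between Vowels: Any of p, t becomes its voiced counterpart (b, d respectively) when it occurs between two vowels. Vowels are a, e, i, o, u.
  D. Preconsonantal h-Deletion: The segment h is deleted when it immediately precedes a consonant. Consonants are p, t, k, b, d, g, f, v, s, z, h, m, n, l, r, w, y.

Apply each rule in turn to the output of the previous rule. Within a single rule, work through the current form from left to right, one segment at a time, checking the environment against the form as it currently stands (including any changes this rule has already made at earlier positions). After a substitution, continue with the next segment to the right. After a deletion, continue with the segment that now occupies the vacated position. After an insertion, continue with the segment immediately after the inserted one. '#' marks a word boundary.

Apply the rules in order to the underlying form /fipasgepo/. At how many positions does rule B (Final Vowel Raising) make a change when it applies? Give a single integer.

1

A Regressive Voicing Assimilation: [fipasgepo] → [fipazgepo]
B Final Vowel Raising: [fipazgepo] → [fipazgepu]
C Voicing Between Vowels: [fipazgepu] → [fibazgebu]
D Preconsonantal h-Deletion: no change — [fibazgebu]
Rule B changed 1 position(s).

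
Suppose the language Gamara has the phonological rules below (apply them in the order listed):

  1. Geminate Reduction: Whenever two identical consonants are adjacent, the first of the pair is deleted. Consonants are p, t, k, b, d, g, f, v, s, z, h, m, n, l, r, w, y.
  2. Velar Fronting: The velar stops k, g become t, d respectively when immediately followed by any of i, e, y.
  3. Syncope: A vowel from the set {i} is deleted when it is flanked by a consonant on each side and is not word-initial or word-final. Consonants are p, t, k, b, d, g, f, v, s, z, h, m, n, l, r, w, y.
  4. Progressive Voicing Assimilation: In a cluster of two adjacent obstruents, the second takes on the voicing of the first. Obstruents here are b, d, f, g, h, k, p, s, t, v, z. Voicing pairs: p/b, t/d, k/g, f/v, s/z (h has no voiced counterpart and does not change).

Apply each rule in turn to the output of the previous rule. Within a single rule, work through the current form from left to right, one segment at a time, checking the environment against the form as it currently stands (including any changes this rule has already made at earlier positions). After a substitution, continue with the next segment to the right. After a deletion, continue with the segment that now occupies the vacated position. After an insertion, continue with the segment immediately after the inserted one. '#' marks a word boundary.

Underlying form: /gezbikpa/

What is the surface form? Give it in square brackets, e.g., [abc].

[dezbgba]

1 Geminate Reduction: no change — [gezbikpa]
2 Velar Fronting: [gezbikpa] → [dezbikpa]
3 Syncope: [dezbikpa] → [dezbkpa]
4 Progressive Voicing Assimilation: [dezbkpa] → [dezbgba]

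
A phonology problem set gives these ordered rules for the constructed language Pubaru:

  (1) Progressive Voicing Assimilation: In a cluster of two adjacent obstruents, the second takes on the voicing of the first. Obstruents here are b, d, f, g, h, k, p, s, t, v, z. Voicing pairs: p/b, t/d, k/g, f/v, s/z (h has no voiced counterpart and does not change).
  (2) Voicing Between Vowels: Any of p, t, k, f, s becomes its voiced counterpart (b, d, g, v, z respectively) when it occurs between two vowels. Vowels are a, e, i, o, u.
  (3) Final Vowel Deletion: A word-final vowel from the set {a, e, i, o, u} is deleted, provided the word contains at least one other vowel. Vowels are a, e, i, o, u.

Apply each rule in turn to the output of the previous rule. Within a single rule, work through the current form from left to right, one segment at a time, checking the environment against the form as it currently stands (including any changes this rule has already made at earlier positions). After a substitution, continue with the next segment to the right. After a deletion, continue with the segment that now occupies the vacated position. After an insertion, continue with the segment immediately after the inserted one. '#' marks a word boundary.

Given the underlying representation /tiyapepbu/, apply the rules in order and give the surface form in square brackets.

[tiyabepp]

(1) Progressive Voicing Assimilation: [tiyapepbu] → [tiyapeppu]
(2) Voicing Between Vowels: [tiyapeppu] → [tiyabeppu]
(3) Final Vowel Deletion: [tiyabeppu] → [tiyabepp]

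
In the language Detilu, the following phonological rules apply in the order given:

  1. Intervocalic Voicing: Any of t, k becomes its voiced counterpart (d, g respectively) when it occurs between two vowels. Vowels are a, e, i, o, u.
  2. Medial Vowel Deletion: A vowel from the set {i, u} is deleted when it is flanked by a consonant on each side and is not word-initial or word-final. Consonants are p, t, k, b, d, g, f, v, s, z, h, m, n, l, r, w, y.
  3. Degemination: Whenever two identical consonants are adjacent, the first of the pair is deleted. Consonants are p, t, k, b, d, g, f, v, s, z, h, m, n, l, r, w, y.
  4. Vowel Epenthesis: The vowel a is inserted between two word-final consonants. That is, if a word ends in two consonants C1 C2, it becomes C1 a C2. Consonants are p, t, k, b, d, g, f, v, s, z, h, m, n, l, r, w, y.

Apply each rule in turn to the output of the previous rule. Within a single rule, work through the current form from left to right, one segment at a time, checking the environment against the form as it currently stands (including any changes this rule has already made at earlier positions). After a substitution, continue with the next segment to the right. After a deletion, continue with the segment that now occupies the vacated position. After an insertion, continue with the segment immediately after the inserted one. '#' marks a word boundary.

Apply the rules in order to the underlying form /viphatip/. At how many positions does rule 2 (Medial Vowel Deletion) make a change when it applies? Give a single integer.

2

1 Intervocalic Voicing: [viphatip] → [viphadip]
2 Medial Vowel Deletion: [viphadip] → [vphadp]
3 Degemination: no change — [vphadp]
4 Vowel Epenthesis: [vphadp] → [vphadap]
Rule 2 changed 2 position(s).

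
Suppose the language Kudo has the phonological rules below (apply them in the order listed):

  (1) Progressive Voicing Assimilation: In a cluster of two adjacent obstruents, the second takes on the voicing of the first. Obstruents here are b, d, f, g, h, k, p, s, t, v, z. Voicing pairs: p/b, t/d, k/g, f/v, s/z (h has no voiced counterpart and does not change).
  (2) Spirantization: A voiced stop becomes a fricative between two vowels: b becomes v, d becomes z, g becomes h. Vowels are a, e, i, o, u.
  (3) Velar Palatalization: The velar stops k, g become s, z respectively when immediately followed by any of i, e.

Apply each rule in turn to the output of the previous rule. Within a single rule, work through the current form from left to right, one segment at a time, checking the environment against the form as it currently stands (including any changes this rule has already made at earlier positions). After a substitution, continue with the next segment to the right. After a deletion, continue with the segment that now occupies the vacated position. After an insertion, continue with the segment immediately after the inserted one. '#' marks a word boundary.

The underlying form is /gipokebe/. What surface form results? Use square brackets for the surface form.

[ziposeve]

(1) Progressive Voicing Assimilation: no change — [gipokebe]
(2) Spirantization: [gipokebe] → [gipokeve]
(3) Velar Palatalization: [gipokeve] → [ziposeve]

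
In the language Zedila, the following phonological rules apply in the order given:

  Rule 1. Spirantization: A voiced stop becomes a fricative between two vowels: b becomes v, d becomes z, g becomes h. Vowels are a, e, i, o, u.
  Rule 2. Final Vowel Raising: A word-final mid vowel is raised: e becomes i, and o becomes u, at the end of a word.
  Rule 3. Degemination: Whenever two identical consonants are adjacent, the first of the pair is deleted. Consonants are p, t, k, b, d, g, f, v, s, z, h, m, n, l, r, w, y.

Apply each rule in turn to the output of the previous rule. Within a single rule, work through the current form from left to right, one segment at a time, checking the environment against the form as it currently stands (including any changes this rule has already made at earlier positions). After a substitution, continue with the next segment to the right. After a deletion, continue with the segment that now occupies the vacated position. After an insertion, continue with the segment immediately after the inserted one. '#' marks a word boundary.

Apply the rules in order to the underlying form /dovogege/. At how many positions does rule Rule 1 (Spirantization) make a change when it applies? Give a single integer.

Rule 1 Spirantization: [dovogege] → [dovohehe]
Rule 2 Final Vowel Raising: [dovohehe] → [dovohehi]
Rule 3 Degemination: no change — [dovohehi]
Rule Rule 1 changed 2 position(s).

2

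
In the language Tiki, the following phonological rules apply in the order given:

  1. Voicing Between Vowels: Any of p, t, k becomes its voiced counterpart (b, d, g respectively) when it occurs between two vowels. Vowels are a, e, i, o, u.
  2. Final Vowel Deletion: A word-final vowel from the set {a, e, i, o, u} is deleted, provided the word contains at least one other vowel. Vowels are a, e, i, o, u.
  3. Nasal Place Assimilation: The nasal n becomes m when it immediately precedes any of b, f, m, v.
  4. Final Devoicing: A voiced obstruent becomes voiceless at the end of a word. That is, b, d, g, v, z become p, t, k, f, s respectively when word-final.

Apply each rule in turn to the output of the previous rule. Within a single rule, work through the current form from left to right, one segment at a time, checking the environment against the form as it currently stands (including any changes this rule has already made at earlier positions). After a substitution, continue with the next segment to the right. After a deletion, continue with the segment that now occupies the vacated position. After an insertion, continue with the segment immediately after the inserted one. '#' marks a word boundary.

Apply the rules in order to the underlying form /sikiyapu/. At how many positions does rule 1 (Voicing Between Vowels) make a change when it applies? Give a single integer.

2

1 Voicing Between Vowels: [sikiyapu] → [sigiyabu]
2 Final Vowel Deletion: [sigiyabu] → [sigiyab]
3 Nasal Place Assimilation: no change — [sigiyab]
4 Final Devoicing: [sigiyab] → [sigiyap]
Rule 1 changed 2 position(s).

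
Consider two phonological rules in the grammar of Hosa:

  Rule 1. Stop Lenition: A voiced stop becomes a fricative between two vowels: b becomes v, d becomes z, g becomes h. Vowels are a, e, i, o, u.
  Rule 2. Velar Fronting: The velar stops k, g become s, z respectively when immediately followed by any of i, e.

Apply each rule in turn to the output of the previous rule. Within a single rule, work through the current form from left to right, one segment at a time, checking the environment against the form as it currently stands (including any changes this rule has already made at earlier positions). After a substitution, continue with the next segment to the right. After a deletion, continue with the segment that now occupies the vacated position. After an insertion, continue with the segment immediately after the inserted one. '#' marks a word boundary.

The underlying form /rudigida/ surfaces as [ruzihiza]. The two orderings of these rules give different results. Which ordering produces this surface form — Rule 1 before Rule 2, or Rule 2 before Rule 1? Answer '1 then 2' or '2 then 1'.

Order 1 then 2:
  1 Stop Lenition: [rudigida] → [ruzihiza]
  2 Velar Fronting: no change — [ruzihiza]
  result: [ruzihiza]
Order 2 then 1:
  2 Velar Fronting: [rudigida] → [rudizida]
  1 Stop Lenition: [rudizida] → [ruziziza]
  result: [ruziziza]

1 then 2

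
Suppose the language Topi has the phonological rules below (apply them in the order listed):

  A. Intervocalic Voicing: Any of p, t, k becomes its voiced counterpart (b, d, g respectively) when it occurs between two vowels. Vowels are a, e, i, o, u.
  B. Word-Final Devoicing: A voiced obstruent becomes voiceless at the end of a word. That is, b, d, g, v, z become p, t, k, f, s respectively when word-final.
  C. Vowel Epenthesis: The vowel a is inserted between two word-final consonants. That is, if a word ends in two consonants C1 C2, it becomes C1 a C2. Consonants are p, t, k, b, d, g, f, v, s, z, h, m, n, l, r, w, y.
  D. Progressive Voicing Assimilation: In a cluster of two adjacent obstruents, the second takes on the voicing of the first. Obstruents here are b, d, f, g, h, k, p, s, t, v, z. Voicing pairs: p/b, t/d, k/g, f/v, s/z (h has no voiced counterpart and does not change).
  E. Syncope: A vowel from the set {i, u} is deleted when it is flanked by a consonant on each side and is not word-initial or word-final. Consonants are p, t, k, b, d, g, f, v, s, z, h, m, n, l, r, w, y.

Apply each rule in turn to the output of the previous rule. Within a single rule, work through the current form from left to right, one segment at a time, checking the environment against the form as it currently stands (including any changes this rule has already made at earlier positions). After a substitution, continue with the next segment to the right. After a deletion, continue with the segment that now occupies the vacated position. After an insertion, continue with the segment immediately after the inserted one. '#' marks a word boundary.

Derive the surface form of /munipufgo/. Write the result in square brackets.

A Intervocalic Voicing: [munipufgo] → [munibufgo]
B Word-Final Devoicing: no change — [munibufgo]
C Vowel Epenthesis: no change — [munibufgo]
D Progressive Voicing Assimilation: [munibufgo] → [munibufko]
E Syncope: [munibufko] → [mnbfko]

[mnbfko]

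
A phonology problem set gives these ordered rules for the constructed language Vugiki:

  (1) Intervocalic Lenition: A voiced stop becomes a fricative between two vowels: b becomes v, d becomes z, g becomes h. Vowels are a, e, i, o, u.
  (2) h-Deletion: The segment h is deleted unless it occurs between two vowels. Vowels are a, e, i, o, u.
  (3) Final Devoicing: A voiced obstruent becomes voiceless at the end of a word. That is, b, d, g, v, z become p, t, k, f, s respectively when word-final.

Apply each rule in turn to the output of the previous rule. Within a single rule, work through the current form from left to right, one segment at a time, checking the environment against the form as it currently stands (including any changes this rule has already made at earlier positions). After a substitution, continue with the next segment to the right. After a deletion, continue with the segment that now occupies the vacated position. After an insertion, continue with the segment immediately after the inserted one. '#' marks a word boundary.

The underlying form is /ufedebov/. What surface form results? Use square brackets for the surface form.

(1) Intervocalic Lenition: [ufedebov] → [ufezevov]
(2) h-Deletion: no change — [ufezevov]
(3) Final Devoicing: [ufezevov] → [ufezevof]

[ufezevof]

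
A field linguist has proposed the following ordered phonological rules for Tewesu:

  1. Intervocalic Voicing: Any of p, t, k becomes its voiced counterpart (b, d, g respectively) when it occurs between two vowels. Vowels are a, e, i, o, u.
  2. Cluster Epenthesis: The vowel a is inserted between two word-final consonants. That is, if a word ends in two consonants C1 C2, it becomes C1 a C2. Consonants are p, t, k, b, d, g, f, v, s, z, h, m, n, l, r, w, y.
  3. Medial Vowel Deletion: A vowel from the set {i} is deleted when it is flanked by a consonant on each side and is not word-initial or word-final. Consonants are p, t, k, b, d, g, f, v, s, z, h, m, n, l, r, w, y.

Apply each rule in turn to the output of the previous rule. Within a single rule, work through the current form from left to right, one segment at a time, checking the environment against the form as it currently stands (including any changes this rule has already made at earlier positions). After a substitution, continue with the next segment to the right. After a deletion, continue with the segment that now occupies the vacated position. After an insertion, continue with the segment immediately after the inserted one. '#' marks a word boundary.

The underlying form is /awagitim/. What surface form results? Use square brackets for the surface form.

1 Intervocalic Voicing: [awagitim] → [awagidim]
2 Cluster Epenthesis: no change — [awagidim]
3 Medial Vowel Deletion: [awagidim] → [awagdm]

[awagdm]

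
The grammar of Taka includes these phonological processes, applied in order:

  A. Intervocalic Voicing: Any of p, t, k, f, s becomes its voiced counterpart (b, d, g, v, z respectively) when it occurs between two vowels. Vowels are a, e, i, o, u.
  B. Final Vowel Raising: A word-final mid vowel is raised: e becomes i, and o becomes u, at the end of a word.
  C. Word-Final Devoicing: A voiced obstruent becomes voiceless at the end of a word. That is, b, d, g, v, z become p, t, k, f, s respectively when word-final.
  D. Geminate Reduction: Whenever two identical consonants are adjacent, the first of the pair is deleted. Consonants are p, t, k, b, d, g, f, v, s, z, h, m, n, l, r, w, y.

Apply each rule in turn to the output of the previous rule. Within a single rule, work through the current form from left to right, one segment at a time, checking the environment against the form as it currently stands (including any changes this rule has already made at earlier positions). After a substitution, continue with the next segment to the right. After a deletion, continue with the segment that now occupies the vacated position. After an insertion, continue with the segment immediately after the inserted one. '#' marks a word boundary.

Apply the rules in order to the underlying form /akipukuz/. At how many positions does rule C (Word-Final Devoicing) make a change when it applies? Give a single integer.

A Intervocalic Voicing: [akipukuz] → [agibuguz]
B Final Vowel Raising: no change — [agibuguz]
C Word-Final Devoicing: [agibuguz] → [agibugus]
D Geminate Reduction: no change — [agibugus]
Rule C changed 1 position(s).

1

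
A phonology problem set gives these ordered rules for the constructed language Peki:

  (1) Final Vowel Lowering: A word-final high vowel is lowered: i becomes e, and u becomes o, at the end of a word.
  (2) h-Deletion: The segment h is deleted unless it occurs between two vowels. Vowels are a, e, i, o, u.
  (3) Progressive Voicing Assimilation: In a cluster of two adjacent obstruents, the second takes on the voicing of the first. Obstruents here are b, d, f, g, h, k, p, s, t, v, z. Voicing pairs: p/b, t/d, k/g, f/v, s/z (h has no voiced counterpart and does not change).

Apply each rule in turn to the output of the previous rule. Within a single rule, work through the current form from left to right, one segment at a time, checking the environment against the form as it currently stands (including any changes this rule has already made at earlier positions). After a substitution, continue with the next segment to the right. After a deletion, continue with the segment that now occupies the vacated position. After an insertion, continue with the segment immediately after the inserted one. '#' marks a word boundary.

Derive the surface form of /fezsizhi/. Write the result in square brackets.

(1) Final Vowel Lowering: [fezsizhi] → [fezsizhe]
(2) h-Deletion: [fezsizhe] → [fezsize]
(3) Progressive Voicing Assimilation: [fezsize] → [fezzize]

[fezzize]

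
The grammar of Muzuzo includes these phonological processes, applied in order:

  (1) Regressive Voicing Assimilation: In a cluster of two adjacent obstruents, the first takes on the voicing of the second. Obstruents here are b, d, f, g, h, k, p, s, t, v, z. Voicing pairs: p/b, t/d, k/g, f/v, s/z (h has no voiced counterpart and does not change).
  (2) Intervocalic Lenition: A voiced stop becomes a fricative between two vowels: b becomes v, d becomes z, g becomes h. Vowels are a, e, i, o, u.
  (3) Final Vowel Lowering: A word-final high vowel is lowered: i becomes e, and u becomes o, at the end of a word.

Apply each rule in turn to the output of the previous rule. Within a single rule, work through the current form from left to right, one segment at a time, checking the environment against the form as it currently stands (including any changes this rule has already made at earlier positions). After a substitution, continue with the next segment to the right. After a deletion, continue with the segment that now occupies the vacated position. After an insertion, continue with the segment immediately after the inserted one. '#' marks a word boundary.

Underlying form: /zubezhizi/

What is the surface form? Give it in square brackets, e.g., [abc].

[zuveshize]

(1) Regressive Voicing Assimilation: [zubezhizi] → [zubeshizi]
(2) Intervocalic Lenition: [zubeshizi] → [zuveshizi]
(3) Final Vowel Lowering: [zuveshizi] → [zuveshize]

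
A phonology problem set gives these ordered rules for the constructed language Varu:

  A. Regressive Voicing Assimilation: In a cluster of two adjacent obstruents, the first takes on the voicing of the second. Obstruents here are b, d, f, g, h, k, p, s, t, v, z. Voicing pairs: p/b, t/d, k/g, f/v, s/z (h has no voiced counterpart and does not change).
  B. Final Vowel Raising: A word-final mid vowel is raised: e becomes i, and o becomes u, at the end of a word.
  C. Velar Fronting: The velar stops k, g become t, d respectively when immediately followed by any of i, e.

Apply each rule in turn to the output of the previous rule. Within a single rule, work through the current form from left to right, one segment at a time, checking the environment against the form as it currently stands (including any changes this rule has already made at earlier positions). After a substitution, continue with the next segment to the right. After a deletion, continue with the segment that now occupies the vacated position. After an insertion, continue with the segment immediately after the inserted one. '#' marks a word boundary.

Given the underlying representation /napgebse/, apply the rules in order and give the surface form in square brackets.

[nabdepsi]

A Regressive Voicing Assimilation: [napgebse] → [nabgepse]
B Final Vowel Raising: [nabgepse] → [nabgepsi]
C Velar Fronting: [nabgepsi] → [nabdepsi]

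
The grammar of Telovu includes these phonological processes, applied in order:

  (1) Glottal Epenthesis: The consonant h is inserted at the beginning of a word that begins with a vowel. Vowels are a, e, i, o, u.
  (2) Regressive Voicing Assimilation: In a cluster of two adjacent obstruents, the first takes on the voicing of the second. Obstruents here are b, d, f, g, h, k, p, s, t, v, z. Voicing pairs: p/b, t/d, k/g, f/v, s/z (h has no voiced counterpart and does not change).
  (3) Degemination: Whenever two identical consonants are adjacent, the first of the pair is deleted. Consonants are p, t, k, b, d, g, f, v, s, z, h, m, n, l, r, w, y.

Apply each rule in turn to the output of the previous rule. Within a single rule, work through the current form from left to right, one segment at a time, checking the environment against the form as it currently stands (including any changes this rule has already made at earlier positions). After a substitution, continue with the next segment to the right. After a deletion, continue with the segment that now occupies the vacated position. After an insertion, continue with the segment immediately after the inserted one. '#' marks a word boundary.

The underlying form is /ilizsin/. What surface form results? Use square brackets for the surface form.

[hilisin]

(1) Glottal Epenthesis: [ilizsin] → [hilizsin]
(2) Regressive Voicing Assimilation: [hilizsin] → [hilissin]
(3) Degemination: [hilissin] → [hilisin]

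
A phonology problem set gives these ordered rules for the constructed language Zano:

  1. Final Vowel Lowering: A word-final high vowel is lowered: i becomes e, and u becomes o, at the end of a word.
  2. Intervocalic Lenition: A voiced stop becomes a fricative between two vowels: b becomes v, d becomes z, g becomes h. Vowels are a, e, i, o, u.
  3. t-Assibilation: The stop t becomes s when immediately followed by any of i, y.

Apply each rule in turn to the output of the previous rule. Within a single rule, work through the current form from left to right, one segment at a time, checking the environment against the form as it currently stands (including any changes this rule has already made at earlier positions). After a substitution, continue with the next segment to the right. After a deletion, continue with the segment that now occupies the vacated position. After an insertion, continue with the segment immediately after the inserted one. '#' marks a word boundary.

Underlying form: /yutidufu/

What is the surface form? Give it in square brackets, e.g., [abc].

[yusizufo]

1 Final Vowel Lowering: [yutidufu] → [yutidufo]
2 Intervocalic Lenition: [yutidufo] → [yutizufo]
3 t-Assibilation: [yutizufo] → [yusizufo]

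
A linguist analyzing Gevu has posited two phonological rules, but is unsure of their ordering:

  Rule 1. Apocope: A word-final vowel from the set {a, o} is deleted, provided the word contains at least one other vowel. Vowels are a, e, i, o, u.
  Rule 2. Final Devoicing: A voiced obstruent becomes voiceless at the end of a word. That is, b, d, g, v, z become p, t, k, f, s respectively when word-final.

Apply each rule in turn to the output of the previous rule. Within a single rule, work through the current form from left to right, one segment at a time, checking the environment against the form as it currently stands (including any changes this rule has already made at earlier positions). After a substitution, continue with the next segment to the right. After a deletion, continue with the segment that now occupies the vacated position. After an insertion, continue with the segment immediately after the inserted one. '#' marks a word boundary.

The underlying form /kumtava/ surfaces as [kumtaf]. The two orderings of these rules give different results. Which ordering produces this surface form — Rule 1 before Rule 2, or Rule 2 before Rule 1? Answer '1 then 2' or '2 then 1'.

Order 1 then 2:
  1 Apocope: [kumtava] → [kumtav]
  2 Final Devoicing: [kumtav] → [kumtaf]
  result: [kumtaf]
Order 2 then 1:
  2 Final Devoicing: no change — [kumtava]
  1 Apocope: [kumtava] → [kumtav]
  result: [kumtav]

1 then 2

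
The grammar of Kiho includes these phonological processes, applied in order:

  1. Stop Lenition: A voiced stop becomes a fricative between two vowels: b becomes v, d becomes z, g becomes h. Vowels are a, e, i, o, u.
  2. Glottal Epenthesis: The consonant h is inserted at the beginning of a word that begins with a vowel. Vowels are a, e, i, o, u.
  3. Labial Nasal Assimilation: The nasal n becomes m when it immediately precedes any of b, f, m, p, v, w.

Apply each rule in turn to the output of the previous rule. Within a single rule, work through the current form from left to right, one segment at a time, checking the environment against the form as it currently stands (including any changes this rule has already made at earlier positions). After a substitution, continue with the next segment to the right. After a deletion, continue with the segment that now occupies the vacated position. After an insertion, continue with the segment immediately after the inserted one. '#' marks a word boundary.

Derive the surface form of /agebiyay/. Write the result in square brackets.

[haheviyay]

1 Stop Lenition: [agebiyay] → [aheviyay]
2 Glottal Epenthesis: [aheviyay] → [haheviyay]
3 Labial Nasal Assimilation: no change — [haheviyay]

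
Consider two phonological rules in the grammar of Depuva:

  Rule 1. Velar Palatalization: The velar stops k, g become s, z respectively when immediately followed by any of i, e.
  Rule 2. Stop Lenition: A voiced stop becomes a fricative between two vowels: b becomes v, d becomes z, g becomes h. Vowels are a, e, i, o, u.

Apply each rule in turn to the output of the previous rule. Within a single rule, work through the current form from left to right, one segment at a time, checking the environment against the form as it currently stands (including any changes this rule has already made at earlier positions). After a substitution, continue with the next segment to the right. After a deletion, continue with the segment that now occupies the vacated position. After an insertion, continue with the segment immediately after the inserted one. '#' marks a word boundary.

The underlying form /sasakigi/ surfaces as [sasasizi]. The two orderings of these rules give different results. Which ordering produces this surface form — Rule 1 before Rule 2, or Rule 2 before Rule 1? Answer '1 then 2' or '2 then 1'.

Order 1 then 2:
  1 Velar Palatalization: [sasakigi] → [sasasizi]
  2 Stop Lenition: no change — [sasasizi]
  result: [sasasizi]
Order 2 then 1:
  2 Stop Lenition: [sasakigi] → [sasakihi]
  1 Velar Palatalization: [sasakihi] → [sasasihi]
  result: [sasasihi]

1 then 2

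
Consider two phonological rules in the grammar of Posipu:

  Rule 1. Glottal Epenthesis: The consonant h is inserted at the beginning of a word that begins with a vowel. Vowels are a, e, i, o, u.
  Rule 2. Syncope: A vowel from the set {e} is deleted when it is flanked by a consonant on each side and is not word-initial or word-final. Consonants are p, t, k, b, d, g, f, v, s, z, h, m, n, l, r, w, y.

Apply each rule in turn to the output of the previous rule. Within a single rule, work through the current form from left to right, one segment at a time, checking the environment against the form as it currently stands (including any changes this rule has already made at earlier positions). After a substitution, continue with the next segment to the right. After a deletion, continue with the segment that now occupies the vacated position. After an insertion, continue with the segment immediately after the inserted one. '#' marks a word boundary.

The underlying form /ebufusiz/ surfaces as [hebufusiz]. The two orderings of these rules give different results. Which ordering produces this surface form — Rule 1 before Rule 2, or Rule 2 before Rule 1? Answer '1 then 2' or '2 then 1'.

2 then 1

Order 1 then 2:
  1 Glottal Epenthesis: [ebufusiz] → [hebufusiz]
  2 Syncope: [hebufusiz] → [hbufusiz]
  result: [hbufusiz]
Order 2 then 1:
  2 Syncope: no change — [ebufusiz]
  1 Glottal Epenthesis: [ebufusiz] → [hebufusiz]
  result: [hebufusiz]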